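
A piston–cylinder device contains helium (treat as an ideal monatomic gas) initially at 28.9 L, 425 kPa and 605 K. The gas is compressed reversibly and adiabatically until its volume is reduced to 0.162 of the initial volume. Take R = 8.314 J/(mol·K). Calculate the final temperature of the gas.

Adiabatic: TV^(γ−1) = const ⇒ T₂ = 605×(6.17)^0.667 = 2040 K; PV^γ = const ⇒ P₂ = 8830 kPa.

2040 K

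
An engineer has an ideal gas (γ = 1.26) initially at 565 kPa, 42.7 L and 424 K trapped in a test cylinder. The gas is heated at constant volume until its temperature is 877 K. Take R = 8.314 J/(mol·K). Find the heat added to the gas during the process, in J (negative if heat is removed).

99100 J

n = P₁V₁/(RT₁) = 565×42.7/(8.314×424) = 6.84 mol.
Isochoric: V stays 42.7 L; P/T = const ⇒ T₂ = 877 K, P₂ = 1170 kPa.
W = 0 (no volume change).
ΔU = nCvΔT = 6.84×32.0×(877−424) = 99100 J.
Q = ΔU = 99100 J.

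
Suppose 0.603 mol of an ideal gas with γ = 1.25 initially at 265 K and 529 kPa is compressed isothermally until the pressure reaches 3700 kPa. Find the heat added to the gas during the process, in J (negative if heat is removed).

V₁ = nRT₁/P₁ = 0.603×8.314×265/529 = 2.51 L.
Isothermal: T stays 265 K; PV = const ⇒ V₂ = 0.359 L, P₂ = 3700 kPa.
ΔU = 0 (ideal gas, T constant).
W = nRT ln(V₂/V₁) = 0.603×8.314×265×ln(0.143) = -2580 J.
Q = ΔU + W = -2580 J.

-2580 J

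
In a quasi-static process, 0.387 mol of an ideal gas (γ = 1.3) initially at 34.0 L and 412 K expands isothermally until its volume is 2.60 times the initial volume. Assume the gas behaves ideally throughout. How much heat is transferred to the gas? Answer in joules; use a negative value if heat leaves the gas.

1270 J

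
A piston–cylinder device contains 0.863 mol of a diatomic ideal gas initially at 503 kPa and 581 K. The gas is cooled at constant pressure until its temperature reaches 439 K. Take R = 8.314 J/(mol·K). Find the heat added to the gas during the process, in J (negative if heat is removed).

V₁ = nRT₁/P₁ = 0.863×8.314×581/503 = 8.29 L.
Isobaric: P stays 503 kPa; V/T = const ⇒ T₂ = 439 K, V₂ = 6.26 L.
W = PΔV = 503×(6.26−8.29) kPa·L = -1020 J.
ΔU = nCvΔT = 0.863×20.8×(439−581) = -2550 J.
Q = ΔU + W = nCpΔT = -3570 J.

-3570 J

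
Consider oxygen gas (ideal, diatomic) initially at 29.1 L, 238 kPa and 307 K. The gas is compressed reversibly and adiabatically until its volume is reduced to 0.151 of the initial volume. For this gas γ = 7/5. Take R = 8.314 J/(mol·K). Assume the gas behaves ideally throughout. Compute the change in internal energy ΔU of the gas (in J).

19600 J

n = P₁V₁/(RT₁) = 238×29.1/(8.314×307) = 2.71 mol.
Adiabatic: TV^(γ−1) = const ⇒ T₂ = 307×(6.62)^0.400 = 654 K; PV^γ = const ⇒ P₂ = 3360 kPa.
For an ideal gas ΔU = nCvΔT with Cv = (5/2)R = 20.8 J/(mol·K).
ΔU = 2.71×20.8×(654−307) = 19600 J.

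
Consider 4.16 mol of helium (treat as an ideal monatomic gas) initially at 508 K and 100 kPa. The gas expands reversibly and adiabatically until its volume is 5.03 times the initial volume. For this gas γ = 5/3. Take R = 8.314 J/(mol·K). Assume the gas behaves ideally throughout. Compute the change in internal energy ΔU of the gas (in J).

-17400 J

V₁ = nRT₁/P₁ = 4.16×8.314×508/100 = 176 L.
Adiabatic: TV^(γ−1) = const ⇒ T₂ = 508×(0.199)^0.667 = 173 K; PV^γ = const ⇒ P₂ = 6.77 kPa.
For an ideal gas ΔU = nCvΔT with Cv = (3/2)R = 12.5 J/(mol·K).
ΔU = 4.16×12.5×(173−508) = -17400 J.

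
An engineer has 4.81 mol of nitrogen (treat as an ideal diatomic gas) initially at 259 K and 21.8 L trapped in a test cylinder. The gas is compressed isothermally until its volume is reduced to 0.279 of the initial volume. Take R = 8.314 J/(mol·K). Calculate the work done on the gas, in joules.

13200 J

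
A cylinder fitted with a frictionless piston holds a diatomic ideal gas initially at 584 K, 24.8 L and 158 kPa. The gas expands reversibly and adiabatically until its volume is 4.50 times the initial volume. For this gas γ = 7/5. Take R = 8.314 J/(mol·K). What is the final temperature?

Adiabatic: TV^(γ−1) = const ⇒ T₂ = 584×(0.222)^0.400 = 320 K; PV^γ = const ⇒ P₂ = 19.2 kPa.

320 K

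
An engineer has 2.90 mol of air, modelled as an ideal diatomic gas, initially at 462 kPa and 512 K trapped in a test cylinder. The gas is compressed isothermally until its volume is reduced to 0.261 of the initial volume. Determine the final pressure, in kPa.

V₁ = nRT₁/P₁ = 2.90×8.314×512/462 = 26.7 L.
Isothermal: T stays 512 K; PV = const ⇒ V₂ = 6.97 L, P₂ = 1770 kPa.

1770 kPa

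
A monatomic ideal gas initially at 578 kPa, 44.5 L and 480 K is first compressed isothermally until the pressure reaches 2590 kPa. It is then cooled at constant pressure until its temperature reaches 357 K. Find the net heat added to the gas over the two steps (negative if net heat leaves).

-55100 J

n = P₁V₁/(RT₁) = 578×44.5/(8.314×480) = 6.45 mol.
Step 1 — Isothermal: T stays 480 K; PV = const ⇒ V₂ = 9.93 L, P₂ = 2590 kPa.
ΔU = 0 (ideal gas, T constant).
W = nRT ln(V₂/V₁) = 6.45×8.314×480×ln(0.223) = -38600 J.
Q = ΔU + W = -38600 J.
State after step 1: P = 2590 kPa, V = 9.93 L, T = 480 K.
Step 2 — Isobaric: P stays 2590 kPa; V/T = const ⇒ T₂ = 357 K, V₂ = 7.39 L.
W = PΔV = 2590×(7.39−9.93) kPa·L = -6590 J.
ΔU = nCvΔT = 6.45×12.5×(357−480) = -9890 J.
Q = ΔU + W = nCpΔT = -16500 J.
Net over both steps: W = -45200 J, Q = -55100 J, ΔU = -9890 J.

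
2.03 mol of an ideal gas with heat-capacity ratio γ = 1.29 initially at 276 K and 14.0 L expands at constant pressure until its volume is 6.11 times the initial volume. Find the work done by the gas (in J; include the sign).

P₁ = nRT₁/V₁ = 2.03×8.314×276/14.0 = 333 kPa.
Isobaric: P stays 333 kPa; V/T = const ⇒ T₂ = 1690 K, V₂ = 85.5 L.
W = PΔV = 333×(85.5−14.0) kPa·L = 23800 J.

23800 J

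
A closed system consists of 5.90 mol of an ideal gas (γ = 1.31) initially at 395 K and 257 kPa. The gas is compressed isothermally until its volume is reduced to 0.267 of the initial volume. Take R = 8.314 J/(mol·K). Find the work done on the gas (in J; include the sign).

25600 J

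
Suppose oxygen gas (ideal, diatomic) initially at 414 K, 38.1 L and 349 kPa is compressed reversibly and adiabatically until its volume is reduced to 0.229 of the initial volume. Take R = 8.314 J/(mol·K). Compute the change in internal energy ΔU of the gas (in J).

26700 J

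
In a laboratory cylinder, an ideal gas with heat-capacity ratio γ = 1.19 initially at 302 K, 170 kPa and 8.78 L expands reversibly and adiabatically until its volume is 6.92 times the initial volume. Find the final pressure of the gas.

17.0 kPa

Adiabatic: TV^(γ−1) = const ⇒ T₂ = 302×(0.145)^0.190 = 209 K; PV^γ = const ⇒ P₂ = 17.0 kPa.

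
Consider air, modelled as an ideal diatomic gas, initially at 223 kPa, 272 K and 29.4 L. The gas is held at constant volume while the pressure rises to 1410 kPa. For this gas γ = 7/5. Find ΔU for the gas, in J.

n = P₁V₁/(RT₁) = 223×29.4/(8.314×272) = 2.90 mol.
Isochoric: V stays 29.4 L; P/T = const ⇒ T₂ = 1720 K, P₂ = 1410 kPa.
For an ideal gas ΔU = nCvΔT with Cv = (5/2)R = 20.8 J/(mol·K).
ΔU = 2.90×20.8×(1720−272) = 87200 J.

87200 J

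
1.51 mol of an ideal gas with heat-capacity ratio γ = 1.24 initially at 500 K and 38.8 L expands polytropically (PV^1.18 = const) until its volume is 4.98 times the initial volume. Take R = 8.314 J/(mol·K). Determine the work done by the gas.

8750 J

P₁ = nRT₁/V₁ = 1.51×8.314×500/38.8 = 162 kPa.
Polytropic n=1.18: T₂ = T₁(V₁/V₂)^(n−1) = 500×(0.201)^0.18 = 375 K; P₂ = P₁(V₁/V₂)^n = 24.3 kPa.
W = (P₁V₁−P₂V₂)/(n−1) = (162×38.8−24.3×193)/0.18 = 8750 J.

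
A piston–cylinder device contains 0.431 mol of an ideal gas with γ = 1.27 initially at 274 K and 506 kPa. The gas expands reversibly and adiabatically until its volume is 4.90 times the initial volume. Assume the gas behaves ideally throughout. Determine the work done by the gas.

V₁ = nRT₁/P₁ = 0.431×8.314×274/506 = 1.94 L.
Adiabatic: TV^(γ−1) = const ⇒ T₂ = 274×(0.204)^0.270 = 178 K; PV^γ = const ⇒ P₂ = 67.2 kPa.
ΔU = nCvΔT = 0.431×30.8×(178−274) = -1270 J.
Q = 0 for an adiabatic process, so W = −ΔU = 1270 J.

1270 J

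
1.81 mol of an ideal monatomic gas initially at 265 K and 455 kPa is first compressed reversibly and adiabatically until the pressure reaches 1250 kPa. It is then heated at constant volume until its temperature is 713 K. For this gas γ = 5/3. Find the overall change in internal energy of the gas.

10100 J

V₁ = nRT₁/P₁ = 1.81×8.314×265/455 = 8.76 L.
Step 1 — Adiabatic: T₂/T₁ = (P₂/P₁)^((γ−1)/γ) ⇒ T₂ = 265×(2.75)^0.400 = 397 K; V₂ = 4.78 L.
ΔU = nCvΔT = 1.81×12.5×(397−265) = 2980 J.
Q = 0 for an adiabatic process, so W = −ΔU = -2980 J.
State after step 1: P = 1250 kPa, V = 4.78 L, T = 397 K.
Step 2 — Isochoric: V stays 4.78 L; P/T = const ⇒ T₂ = 713 K, P₂ = 2240 kPa.
W = 0 (no volume change).
ΔU = nCvΔT = 1.81×12.5×(713−397) = 7130 J.
Q = ΔU = 7130 J.
Net over both steps: W = -2980 J, Q = 7130 J, ΔU = 10100 J.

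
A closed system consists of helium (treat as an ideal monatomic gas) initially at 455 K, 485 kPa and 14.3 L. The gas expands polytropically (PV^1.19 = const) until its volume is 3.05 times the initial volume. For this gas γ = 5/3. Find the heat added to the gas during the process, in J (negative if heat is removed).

4980 J

n = P₁V₁/(RT₁) = 485×14.3/(8.314×455) = 1.83 mol.
Polytropic n=1.19: T₂ = T₁(V₁/V₂)^(n−1) = 455×(0.328)^0.19 = 368 K; P₂ = P₁(V₁/V₂)^n = 129 kPa.
W = (P₁V₁−P₂V₂)/(n−1) = (485×14.3−129×43.6)/0.19 = 6970 J.
ΔU = nCvΔT = 1.83×12.5×(368−455) = -1990 J.
Q = ΔU + W = 4980 J.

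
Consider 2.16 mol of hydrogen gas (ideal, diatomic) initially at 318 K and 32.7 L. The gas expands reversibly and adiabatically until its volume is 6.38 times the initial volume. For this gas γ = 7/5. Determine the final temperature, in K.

152 K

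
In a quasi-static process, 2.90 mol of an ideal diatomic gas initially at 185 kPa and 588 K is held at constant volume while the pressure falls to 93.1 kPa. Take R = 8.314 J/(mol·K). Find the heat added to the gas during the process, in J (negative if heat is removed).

V₁ = nRT₁/P₁ = 2.90×8.314×588/185 = 76.6 L.
Isochoric: V stays 76.6 L; P/T = const ⇒ T₂ = 296 K, P₂ = 93.1 kPa.
W = 0 (no volume change).
ΔU = nCvΔT = 2.90×20.8×(296−588) = -17600 J.
Q = ΔU = -17600 J.

-17600 J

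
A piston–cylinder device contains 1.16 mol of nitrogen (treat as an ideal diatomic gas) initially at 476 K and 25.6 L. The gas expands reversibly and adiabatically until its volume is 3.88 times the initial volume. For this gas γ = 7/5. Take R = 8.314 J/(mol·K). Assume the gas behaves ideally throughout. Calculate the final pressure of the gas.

P₁ = nRT₁/V₁ = 1.16×8.314×476/25.6 = 179 kPa.
Adiabatic: TV^(γ−1) = const ⇒ T₂ = 476×(0.258)^0.400 = 277 K; PV^γ = const ⇒ P₂ = 26.9 kPa.

26.9 kPa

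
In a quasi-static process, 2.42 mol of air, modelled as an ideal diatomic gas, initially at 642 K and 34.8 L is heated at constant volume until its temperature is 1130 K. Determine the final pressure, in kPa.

P₁ = nRT₁/V₁ = 2.42×8.314×642/34.8 = 371 kPa.
Isochoric: V stays 34.8 L; P/T = const ⇒ T₂ = 1130 K, P₂ = 653 kPa.

653 kPa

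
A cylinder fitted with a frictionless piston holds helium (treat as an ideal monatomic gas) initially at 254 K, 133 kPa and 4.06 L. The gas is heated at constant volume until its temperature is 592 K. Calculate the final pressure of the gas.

310 kPa

Isochoric: V stays 4.06 L; P/T = const ⇒ T₂ = 592 K, P₂ = 310 kPa.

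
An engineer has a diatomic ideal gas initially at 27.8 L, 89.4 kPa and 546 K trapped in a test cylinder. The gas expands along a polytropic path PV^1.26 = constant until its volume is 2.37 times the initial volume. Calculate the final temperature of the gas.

Polytropic n=1.26: T₂ = T₁(V₁/V₂)^(n−1) = 546×(0.422)^0.26 = 436 K; P₂ = P₁(V₁/V₂)^n = 30.1 kPa.

436 K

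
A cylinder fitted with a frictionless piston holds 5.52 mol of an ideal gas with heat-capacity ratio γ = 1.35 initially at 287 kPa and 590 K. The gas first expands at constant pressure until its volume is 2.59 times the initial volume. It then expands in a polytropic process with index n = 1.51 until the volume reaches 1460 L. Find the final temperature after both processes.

614 K

V₁ = nRT₁/P₁ = 5.52×8.314×590/287 = 94.3 L.
Step 1 — Isobaric: P stays 287 kPa; V/T = const ⇒ T₂ = 1530 K, V₂ = 244 L.
W = PΔV = 287×(244−94.3) kPa·L = 43100 J.
ΔU = nCvΔT = 5.52×23.8×(1530−590) = 123000 J.
Q = ΔU + W = nCpΔT = 166000 J.
State after step 1: P = 287 kPa, V = 244 L, T = 1530 K.
Step 2 — Polytropic n=1.51: T₂ = T₁(V₁/V₂)^(n−1) = 1530×(0.167)^0.51 = 614 K; P₂ = P₁(V₁/V₂)^n = 19.3 kPa.
W = (P₁V₁−P₂V₂)/(n−1) = (287×244−19.3×1460)/0.51 = 82300 J.
ΔU = nCvΔT = 5.52×23.8×(614−1530) = -120000 J.
Q = ΔU + W = -37600 J.
Net over both steps: W = 125000 J, Q = 128000 J, ΔU = 3160 J.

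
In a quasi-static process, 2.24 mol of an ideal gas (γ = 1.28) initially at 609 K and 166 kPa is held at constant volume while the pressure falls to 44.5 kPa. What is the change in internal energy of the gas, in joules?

-29600 J

V₁ = nRT₁/P₁ = 2.24×8.314×609/166 = 68.3 L.
Isochoric: V stays 68.3 L; P/T = const ⇒ T₂ = 163 K, P₂ = 44.5 kPa.
For an ideal gas ΔU = nCvΔT with Cv = R/(γ−1) = 29.7 J/(mol·K).
ΔU = 2.24×29.7×(163−609) = -29600 J.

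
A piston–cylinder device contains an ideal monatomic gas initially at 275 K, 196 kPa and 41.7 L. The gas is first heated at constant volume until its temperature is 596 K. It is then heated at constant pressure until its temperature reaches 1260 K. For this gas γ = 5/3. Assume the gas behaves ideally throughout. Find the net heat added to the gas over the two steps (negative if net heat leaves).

n = P₁V₁/(RT₁) = 196×41.7/(8.314×275) = 3.57 mol.
Step 1 — Isochoric: V stays 41.7 L; P/T = const ⇒ T₂ = 596 K, P₂ = 425 kPa.
W = 0 (no volume change).
ΔU = nCvΔT = 3.57×12.5×(596−275) = 14300 J.
Q = ΔU = 14300 J.
State after step 1: P = 425 kPa, V = 41.7 L, T = 596 K.
Step 2 — Isobaric: P stays 425 kPa; V/T = const ⇒ T₂ = 1260 K, V₂ = 88.2 L.
W = PΔV = 425×(88.2−41.7) kPa·L = 19700 J.
ΔU = nCvΔT = 3.57×12.5×(1260−596) = 29600 J.
Q = ΔU + W = nCpΔT = 49300 J.
Net over both steps: W = 19700 J, Q = 63600 J, ΔU = 43900 J.

63600 J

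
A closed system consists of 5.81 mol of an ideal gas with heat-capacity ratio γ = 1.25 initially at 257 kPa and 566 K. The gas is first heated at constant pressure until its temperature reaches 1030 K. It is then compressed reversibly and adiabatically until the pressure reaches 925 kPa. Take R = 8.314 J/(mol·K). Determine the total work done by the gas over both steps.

V₁ = nRT₁/P₁ = 5.81×8.314×566/257 = 106 L.
Step 1 — Isobaric: P stays 257 kPa; V/T = const ⇒ T₂ = 1030 K, V₂ = 194 L.
W = PΔV = 257×(194−106) kPa·L = 22400 J.
ΔU = nCvΔT = 5.81×33.3×(1030−566) = 89700 J.
Q = ΔU + W = nCpΔT = 112000 J.
State after step 1: P = 257 kPa, V = 194 L, T = 1030 K.
Step 2 — Adiabatic: T₂/T₁ = (P₂/P₁)^((γ−1)/γ) ⇒ T₂ = 1030×(3.60)^0.200 = 1330 K; V₂ = 69.5 L.
ΔU = nCvΔT = 5.81×33.3×(1330−1030) = 58100 J.
Q = 0 for an adiabatic process, so W = −ΔU = -58100 J.
Net over both steps: W = -35700 J, Q = 112000 J, ΔU = 148000 J.

-35700 J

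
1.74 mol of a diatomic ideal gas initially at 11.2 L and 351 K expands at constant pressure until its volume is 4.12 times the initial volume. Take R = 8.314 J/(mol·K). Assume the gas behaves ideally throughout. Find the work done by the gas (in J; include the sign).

P₁ = nRT₁/V₁ = 1.74×8.314×351/11.2 = 453 kPa.
Isobaric: P stays 453 kPa; V/T = const ⇒ T₂ = 1450 K, V₂ = 46.1 L.
W = PΔV = 453×(46.1−11.2) kPa·L = 15800 J.

15800 J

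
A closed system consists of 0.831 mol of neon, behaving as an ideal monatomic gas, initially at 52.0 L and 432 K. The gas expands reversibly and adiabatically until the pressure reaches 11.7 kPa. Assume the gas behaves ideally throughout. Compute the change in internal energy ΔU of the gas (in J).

-2110 J

P₁ = nRT₁/V₁ = 0.831×8.314×432/52.0 = 57.4 kPa.
Adiabatic: T₂/T₁ = (P₂/P₁)^((γ−1)/γ) ⇒ T₂ = 432×(0.204)^0.400 = 229 K; V₂ = 135 L.
For an ideal gas ΔU = nCvΔT with Cv = (3/2)R = 12.5 J/(mol·K).
ΔU = 0.831×12.5×(229−432) = -2110 J.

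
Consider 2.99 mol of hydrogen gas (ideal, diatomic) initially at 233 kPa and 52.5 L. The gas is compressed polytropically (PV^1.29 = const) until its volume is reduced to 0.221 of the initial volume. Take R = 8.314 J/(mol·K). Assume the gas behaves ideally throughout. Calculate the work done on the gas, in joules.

23200 J

T₁ = P₁V₁/(nR) = 233×52.5/(2.99×8.314) = 492 K.
Polytropic n=1.29: T₂ = T₁(V₁/V₂)^(n−1) = 492×(4.52)^0.29 = 762 K; P₂ = P₁(V₁/V₂)^n = 1630 kPa.
W = (P₁V₁−P₂V₂)/(n−1) = (233×52.5−1630×11.6)/0.29 = -23200 J.
Work done on the gas = −W_by = 23200 J.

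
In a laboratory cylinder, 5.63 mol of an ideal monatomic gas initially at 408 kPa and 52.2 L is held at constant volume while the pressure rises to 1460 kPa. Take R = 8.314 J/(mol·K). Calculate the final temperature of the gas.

T₁ = P₁V₁/(nR) = 408×52.2/(5.63×8.314) = 455 K.
Isochoric: V stays 52.2 L; P/T = const ⇒ T₂ = 1630 K, P₂ = 1460 kPa.

1630 K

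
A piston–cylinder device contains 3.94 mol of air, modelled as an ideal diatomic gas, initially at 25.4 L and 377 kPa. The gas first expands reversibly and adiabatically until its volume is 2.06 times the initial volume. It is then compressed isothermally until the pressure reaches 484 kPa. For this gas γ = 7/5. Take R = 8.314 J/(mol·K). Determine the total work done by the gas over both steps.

T₁ = P₁V₁/(nR) = 377×25.4/(3.94×8.314) = 292 K.
Step 1 — Adiabatic: TV^(γ−1) = const ⇒ T₂ = 292×(0.485)^0.400 = 219 K; PV^γ = const ⇒ P₂ = 137 kPa.
ΔU = nCvΔT = 3.94×20.8×(219−292) = -6010 J.
Q = 0 for an adiabatic process, so W = −ΔU = 6010 J.
State after step 1: P = 137 kPa, V = 52.3 L, T = 219 K.
Step 2 — Isothermal: T stays 219 K; PV = const ⇒ V₂ = 14.8 L, P₂ = 484 kPa.
ΔU = 0 (ideal gas, T constant).
W = nRT ln(V₂/V₁) = 3.94×8.314×219×ln(0.283) = -9050 J.
Q = ΔU + W = -9050 J.
Net over both steps: W = -3040 J, Q = -9050 J, ΔU = -6010 J.

-3040 J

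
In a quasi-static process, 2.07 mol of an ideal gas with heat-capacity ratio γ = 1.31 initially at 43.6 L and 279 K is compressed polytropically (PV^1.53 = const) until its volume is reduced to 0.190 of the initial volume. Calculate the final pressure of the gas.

P₁ = nRT₁/V₁ = 2.07×8.314×279/43.6 = 110 kPa.
Polytropic n=1.53: T₂ = T₁(V₁/V₂)^(n−1) = 279×(5.26)^0.53 = 673 K; P₂ = P₁(V₁/V₂)^n = 1400 kPa.

1400 kPa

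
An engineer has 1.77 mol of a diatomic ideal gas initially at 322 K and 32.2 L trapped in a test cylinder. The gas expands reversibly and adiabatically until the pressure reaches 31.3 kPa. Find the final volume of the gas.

97.3 L

P₁ = nRT₁/V₁ = 1.77×8.314×322/32.2 = 147 kPa.
Adiabatic: T₂/T₁ = (P₂/P₁)^((γ−1)/γ) ⇒ T₂ = 322×(0.213)^0.286 = 207 K; V₂ = 97.3 L.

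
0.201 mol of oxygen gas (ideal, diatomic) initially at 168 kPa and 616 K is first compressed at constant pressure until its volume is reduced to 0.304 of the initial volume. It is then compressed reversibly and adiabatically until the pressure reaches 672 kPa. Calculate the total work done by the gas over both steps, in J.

-1100 J

V₁ = nRT₁/P₁ = 0.201×8.314×616/168 = 6.13 L.
Step 1 — Isobaric: P stays 168 kPa; V/T = const ⇒ T₂ = 187 K, V₂ = 1.86 L.
W = PΔV = 168×(1.86−6.13) kPa·L = -716 J.
ΔU = nCvΔT = 0.201×20.8×(187−616) = -1790 J.
Q = ΔU + W = nCpΔT = -2510 J.
State after step 1: P = 168 kPa, V = 1.86 L, T = 187 K.
Step 2 — Adiabatic: T₂/T₁ = (P₂/P₁)^((γ−1)/γ) ⇒ T₂ = 187×(4.00)^0.286 = 278 K; V₂ = 0.692 L.
ΔU = nCvΔT = 0.201×20.8×(278−187) = 380 J.
Q = 0 for an adiabatic process, so W = −ΔU = -380 J.
Net over both steps: W = -1100 J, Q = -2510 J, ΔU = -1410 J.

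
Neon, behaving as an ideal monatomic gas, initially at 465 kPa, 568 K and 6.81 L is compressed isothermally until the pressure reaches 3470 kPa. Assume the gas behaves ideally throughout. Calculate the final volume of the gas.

0.913 L

Isothermal: T stays 568 K; PV = const ⇒ V₂ = 0.913 L, P₂ = 3470 kPa.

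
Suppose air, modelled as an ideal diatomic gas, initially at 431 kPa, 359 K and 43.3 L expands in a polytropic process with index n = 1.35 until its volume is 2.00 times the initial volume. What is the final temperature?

282 K

Polytropic n=1.35: T₂ = T₁(V₁/V₂)^(n−1) = 359×(0.500)^0.35 = 282 K; P₂ = P₁(V₁/V₂)^n = 169 kPa.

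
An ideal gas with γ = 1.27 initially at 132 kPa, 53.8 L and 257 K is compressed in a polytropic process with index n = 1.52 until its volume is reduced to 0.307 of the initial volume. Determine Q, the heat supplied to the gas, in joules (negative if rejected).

10700 J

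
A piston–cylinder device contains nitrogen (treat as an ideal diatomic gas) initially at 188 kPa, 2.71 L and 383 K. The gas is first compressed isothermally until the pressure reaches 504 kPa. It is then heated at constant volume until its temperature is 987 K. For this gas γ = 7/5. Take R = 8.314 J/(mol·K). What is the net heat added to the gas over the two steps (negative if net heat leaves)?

1510 J

n = P₁V₁/(RT₁) = 188×2.71/(8.314×383) = 0.160 mol.
Step 1 — Isothermal: T stays 383 K; PV = const ⇒ V₂ = 1.01 L, P₂ = 504 kPa.
ΔU = 0 (ideal gas, T constant).
W = nRT ln(V₂/V₁) = 0.160×8.314×383×ln(0.373) = -502 J.
Q = ΔU + W = -502 J.
State after step 1: P = 504 kPa, V = 1.01 L, T = 383 K.
Step 2 — Isochoric: V stays 1.01 L; P/T = const ⇒ T₂ = 987 K, P₂ = 1300 kPa.
W = 0 (no volume change).
ΔU = nCvΔT = 0.160×20.8×(987−383) = 2010 J.
Q = ΔU = 2010 J.
Net over both steps: W = -502 J, Q = 1510 J, ΔU = 2010 J.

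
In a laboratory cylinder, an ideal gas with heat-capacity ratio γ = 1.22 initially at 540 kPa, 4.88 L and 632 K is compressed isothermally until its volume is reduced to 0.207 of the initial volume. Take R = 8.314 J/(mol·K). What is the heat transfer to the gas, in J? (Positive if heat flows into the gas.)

n = P₁V₁/(RT₁) = 540×4.88/(8.314×632) = 0.502 mol.
Isothermal: T stays 632 K; PV = const ⇒ V₂ = 1.01 L, P₂ = 2610 kPa.
ΔU = 0 (ideal gas, T constant).
W = nRT ln(V₂/V₁) = 0.502×8.314×632×ln(0.207) = -4150 J.
Q = ΔU + W = -4150 J.

-4150 J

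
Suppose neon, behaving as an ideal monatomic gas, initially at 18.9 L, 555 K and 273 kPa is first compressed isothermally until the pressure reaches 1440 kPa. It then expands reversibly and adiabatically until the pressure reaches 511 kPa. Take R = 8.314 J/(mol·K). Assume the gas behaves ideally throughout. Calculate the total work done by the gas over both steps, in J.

n = P₁V₁/(RT₁) = 273×18.9/(8.314×555) = 1.12 mol.
Step 1 — Isothermal: T stays 555 K; PV = const ⇒ V₂ = 3.58 L, P₂ = 1440 kPa.
ΔU = 0 (ideal gas, T constant).
W = nRT ln(V₂/V₁) = 1.12×8.314×555×ln(0.190) = -8580 J.
Q = ΔU + W = -8580 J.
State after step 1: P = 1440 kPa, V = 3.58 L, T = 555 K.
Step 2 — Adiabatic: T₂/T₁ = (P₂/P₁)^((γ−1)/γ) ⇒ T₂ = 555×(0.355)^0.400 = 367 K; V₂ = 6.67 L.
ΔU = nCvΔT = 1.12×12.5×(367−555) = -2630 J.
Q = 0 for an adiabatic process, so W = −ΔU = 2630 J.
Net over both steps: W = -5950 J, Q = -8580 J, ΔU = -2630 J.

-5950 J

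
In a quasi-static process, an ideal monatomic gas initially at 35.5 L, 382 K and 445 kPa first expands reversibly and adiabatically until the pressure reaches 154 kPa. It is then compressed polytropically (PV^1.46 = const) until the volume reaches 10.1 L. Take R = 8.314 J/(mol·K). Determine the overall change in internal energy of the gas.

13300 J

n = P₁V₁/(RT₁) = 445×35.5/(8.314×382) = 4.97 mol.
Step 1 — Adiabatic: T₂/T₁ = (P₂/P₁)^((γ−1)/γ) ⇒ T₂ = 382×(0.346)^0.400 = 250 K; V₂ = 67.1 L.
ΔU = nCvΔT = 4.97×12.5×(250−382) = -8200 J.
Q = 0 for an adiabatic process, so W = −ΔU = 8200 J.
State after step 1: P = 154 kPa, V = 67.1 L, T = 250 K.
Step 2 — Polytropic n=1.46: T₂ = T₁(V₁/V₂)^(n−1) = 250×(6.64)^0.46 = 597 K; P₂ = P₁(V₁/V₂)^n = 2440 kPa.
W = (P₁V₁−P₂V₂)/(n−1) = (154×67.1−2440×10.1)/0.46 = -31200 J.
ΔU = nCvΔT = 4.97×12.5×(597−250) = 21500 J.
Q = ΔU + W = -9680 J.
Net over both steps: W = -23000 J, Q = -9680 J, ΔU = 13300 J.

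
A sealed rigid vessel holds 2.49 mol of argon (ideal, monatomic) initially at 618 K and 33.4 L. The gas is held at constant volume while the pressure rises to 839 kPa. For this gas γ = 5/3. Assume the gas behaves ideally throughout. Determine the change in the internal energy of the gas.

22800 J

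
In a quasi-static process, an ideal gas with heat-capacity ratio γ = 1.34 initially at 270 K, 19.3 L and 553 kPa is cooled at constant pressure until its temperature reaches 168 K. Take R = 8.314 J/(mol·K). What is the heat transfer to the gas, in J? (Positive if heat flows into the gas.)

-15900 J

n = P₁V₁/(RT₁) = 553×19.3/(8.314×270) = 4.75 mol.
Isobaric: P stays 553 kPa; V/T = const ⇒ T₂ = 168 K, V₂ = 12.0 L.
W = PΔV = 553×(12.0−19.3) kPa·L = -4030 J.
ΔU = nCvΔT = 4.75×24.5×(168−270) = -11900 J.
Q = ΔU + W = nCpΔT = -15900 J.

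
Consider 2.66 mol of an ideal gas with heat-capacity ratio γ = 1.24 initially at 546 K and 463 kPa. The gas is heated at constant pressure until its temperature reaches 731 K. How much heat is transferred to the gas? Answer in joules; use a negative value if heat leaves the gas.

V₁ = nRT₁/P₁ = 2.66×8.314×546/463 = 26.1 L.
Isobaric: P stays 463 kPa; V/T = const ⇒ T₂ = 731 K, V₂ = 34.9 L.
W = PΔV = 463×(34.9−26.1) kPa·L = 4090 J.
ΔU = nCvΔT = 2.66×34.6×(731−546) = 17000 J.
Q = ΔU + W = nCpΔT = 21100 J.

21100 J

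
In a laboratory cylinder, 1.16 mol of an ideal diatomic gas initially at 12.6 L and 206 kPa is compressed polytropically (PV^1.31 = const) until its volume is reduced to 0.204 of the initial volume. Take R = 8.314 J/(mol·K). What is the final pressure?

T₁ = P₁V₁/(nR) = 206×12.6/(1.16×8.314) = 269 K.
Polytropic n=1.31: T₂ = T₁(V₁/V₂)^(n−1) = 269×(4.90)^0.31 = 441 K; P₂ = P₁(V₁/V₂)^n = 1650 kPa.

1650 kPa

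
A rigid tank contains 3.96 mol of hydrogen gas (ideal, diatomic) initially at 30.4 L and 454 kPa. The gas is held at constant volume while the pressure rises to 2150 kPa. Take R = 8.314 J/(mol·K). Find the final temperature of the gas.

1990 K

T₁ = P₁V₁/(nR) = 454×30.4/(3.96×8.314) = 419 K.
Isochoric: V stays 30.4 L; P/T = const ⇒ T₂ = 1990 K, P₂ = 2150 kPa.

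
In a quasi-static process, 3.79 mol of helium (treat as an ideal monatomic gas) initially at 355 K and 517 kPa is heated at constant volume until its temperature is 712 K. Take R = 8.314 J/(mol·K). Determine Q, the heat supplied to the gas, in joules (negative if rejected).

V₁ = nRT₁/P₁ = 3.79×8.314×355/517 = 21.6 L.
Isochoric: V stays 21.6 L; P/T = const ⇒ T₂ = 712 K, P₂ = 1040 kPa.
W = 0 (no volume change).
ΔU = nCvΔT = 3.79×12.5×(712−355) = 16900 J.
Q = ΔU = 16900 J.

16900 J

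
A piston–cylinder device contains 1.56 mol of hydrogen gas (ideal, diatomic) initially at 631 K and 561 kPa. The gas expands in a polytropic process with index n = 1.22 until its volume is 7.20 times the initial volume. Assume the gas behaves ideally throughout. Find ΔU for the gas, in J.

V₁ = nRT₁/P₁ = 1.56×8.314×631/561 = 14.6 L.
Polytropic n=1.22: T₂ = T₁(V₁/V₂)^(n−1) = 631×(0.139)^0.22 = 409 K; P₂ = P₁(V₁/V₂)^n = 50.5 kPa.
For an ideal gas ΔU = nCvΔT with Cv = (5/2)R = 20.8 J/(mol·K).
ΔU = 1.56×20.8×(409−631) = -7210 J.

-7210 J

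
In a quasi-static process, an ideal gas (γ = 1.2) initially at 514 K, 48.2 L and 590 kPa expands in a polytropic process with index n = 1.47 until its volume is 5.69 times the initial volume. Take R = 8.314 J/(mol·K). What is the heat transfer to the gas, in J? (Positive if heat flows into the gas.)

n = P₁V₁/(RT₁) = 590×48.2/(8.314×514) = 6.65 mol.
Polytropic n=1.47: T₂ = T₁(V₁/V₂)^(n−1) = 514×(0.176)^0.47 = 227 K; P₂ = P₁(V₁/V₂)^n = 45.8 kPa.
W = (P₁V₁−P₂V₂)/(n−1) = (590×48.2−45.8×274)/0.47 = 33800 J.
ΔU = nCvΔT = 6.65×41.6×(227−514) = -79400 J.
Q = ΔU + W = -45600 J.

-45600 J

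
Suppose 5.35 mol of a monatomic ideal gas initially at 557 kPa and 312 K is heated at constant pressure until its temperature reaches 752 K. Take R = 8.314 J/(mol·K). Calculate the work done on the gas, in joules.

-19600 J

V₁ = nRT₁/P₁ = 5.35×8.314×312/557 = 24.9 L.
Isobaric: P stays 557 kPa; V/T = const ⇒ T₂ = 752 K, V₂ = 60.1 L.
W = PΔV = 557×(60.1−24.9) kPa·L = 19600 J.
Work done on the gas = −W_by = -19600 J.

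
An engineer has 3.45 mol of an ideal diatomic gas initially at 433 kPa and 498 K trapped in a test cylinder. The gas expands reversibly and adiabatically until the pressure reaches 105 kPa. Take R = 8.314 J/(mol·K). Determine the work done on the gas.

V₁ = nRT₁/P₁ = 3.45×8.314×498/433 = 33.0 L.
Adiabatic: T₂/T₁ = (P₂/P₁)^((γ−1)/γ) ⇒ T₂ = 498×(0.242)^0.286 = 332 K; V₂ = 90.8 L.
ΔU = nCvΔT = 3.45×20.8×(332−498) = -11900 J.
Q = 0 for an adiabatic process, so W = −ΔU = 11900 J.
Work done on the gas = −W_by = -11900 J.

-11900 J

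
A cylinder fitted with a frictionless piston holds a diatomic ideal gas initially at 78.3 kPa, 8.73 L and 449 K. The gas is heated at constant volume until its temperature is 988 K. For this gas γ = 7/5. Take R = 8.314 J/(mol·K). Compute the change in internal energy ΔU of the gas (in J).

n = P₁V₁/(RT₁) = 78.3×8.73/(8.314×449) = 0.183 mol.
Isochoric: V stays 8.73 L; P/T = const ⇒ T₂ = 988 K, P₂ = 172 kPa.
For an ideal gas ΔU = nCvΔT with Cv = (5/2)R = 20.8 J/(mol·K).
ΔU = 0.183×20.8×(988−449) = 2050 J.

2050 J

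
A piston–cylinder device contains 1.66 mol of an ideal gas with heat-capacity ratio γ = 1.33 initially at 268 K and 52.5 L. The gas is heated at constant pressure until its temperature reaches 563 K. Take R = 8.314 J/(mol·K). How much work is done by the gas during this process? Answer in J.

P₁ = nRT₁/V₁ = 1.66×8.314×268/52.5 = 70.5 kPa.
Isobaric: P stays 70.5 kPa; V/T = const ⇒ T₂ = 563 K, V₂ = 110 L.
W = PΔV = 70.5×(110−52.5) kPa·L = 4070 J.

4070 J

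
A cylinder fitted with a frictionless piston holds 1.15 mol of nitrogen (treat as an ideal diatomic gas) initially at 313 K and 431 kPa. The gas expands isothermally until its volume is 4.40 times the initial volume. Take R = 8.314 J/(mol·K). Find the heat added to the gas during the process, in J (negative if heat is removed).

4430 J

V₁ = nRT₁/P₁ = 1.15×8.314×313/431 = 6.94 L.
Isothermal: T stays 313 K; PV = const ⇒ V₂ = 30.6 L, P₂ = 98.0 kPa.
ΔU = 0 (ideal gas, T constant).
W = nRT ln(V₂/V₁) = 1.15×8.314×313×ln(4.40) = 4430 J.
Q = ΔU + W = 4430 J.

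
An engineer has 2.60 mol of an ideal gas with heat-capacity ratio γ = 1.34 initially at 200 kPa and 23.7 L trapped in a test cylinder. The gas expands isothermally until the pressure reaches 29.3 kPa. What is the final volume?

T₁ = P₁V₁/(nR) = 200×23.7/(2.60×8.314) = 219 K.
Isothermal: T stays 219 K; PV = const ⇒ V₂ = 162 L, P₂ = 29.3 kPa.

162 L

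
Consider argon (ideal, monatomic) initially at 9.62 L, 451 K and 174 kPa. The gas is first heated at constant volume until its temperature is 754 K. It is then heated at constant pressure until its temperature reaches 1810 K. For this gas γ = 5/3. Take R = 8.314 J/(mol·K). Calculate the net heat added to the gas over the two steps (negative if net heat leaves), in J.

11500 J

n = P₁V₁/(RT₁) = 174×9.62/(8.314×451) = 0.446 mol.
Step 1 — Isochoric: V stays 9.62 L; P/T = const ⇒ T₂ = 754 K, P₂ = 291 kPa.
W = 0 (no volume change).
ΔU = nCvΔT = 0.446×12.5×(754−451) = 1690 J.
Q = ΔU = 1690 J.
State after step 1: P = 291 kPa, V = 9.62 L, T = 754 K.
Step 2 — Isobaric: P stays 291 kPa; V/T = const ⇒ T₂ = 1810 K, V₂ = 23.1 L.
W = PΔV = 291×(23.1−9.62) kPa·L = 3920 J.
ΔU = nCvΔT = 0.446×12.5×(1810−754) = 5880 J.
Q = ΔU + W = nCpΔT = 9800 J.
Net over both steps: W = 3920 J, Q = 11500 J, ΔU = 7570 J.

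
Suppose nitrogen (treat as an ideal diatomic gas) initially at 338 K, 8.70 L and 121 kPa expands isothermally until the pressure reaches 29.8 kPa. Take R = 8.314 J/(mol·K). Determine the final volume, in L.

Isothermal: T stays 338 K; PV = const ⇒ V₂ = 35.3 L, P₂ = 29.8 kPa.

35.3 L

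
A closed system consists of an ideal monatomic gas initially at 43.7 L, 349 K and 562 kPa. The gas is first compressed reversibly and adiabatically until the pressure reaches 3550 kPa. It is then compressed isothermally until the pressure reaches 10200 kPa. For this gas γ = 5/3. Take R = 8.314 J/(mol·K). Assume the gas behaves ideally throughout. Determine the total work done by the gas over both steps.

-94300 J

n = P₁V₁/(RT₁) = 562×43.7/(8.314×349) = 8.46 mol.
Step 1 — Adiabatic: T₂/T₁ = (P₂/P₁)^((γ−1)/γ) ⇒ T₂ = 349×(6.32)^0.400 = 729 K; V₂ = 14.5 L.
ΔU = nCvΔT = 8.46×12.5×(729−349) = 40200 J.
Q = 0 for an adiabatic process, so W = −ΔU = -40200 J.
State after step 1: P = 3550 kPa, V = 14.5 L, T = 729 K.
Step 2 — Isothermal: T stays 729 K; PV = const ⇒ V₂ = 5.03 L, P₂ = 10200 kPa.
ΔU = 0 (ideal gas, T constant).
W = nRT ln(V₂/V₁) = 8.46×8.314×729×ln(0.348) = -54200 J.
Q = ΔU + W = -54200 J.
Net over both steps: W = -94300 J, Q = -54200 J, ΔU = 40200 J.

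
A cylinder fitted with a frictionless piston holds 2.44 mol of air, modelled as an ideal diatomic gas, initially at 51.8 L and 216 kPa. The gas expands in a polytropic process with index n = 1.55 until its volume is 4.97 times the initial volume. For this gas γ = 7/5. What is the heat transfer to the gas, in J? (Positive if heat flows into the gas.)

T₁ = P₁V₁/(nR) = 216×51.8/(2.44×8.314) = 552 K.
Polytropic n=1.55: T₂ = T₁(V₁/V₂)^(n−1) = 552×(0.201)^0.55 = 228 K; P₂ = P₁(V₁/V₂)^n = 18.0 kPa.
W = (P₁V₁−P₂V₂)/(n−1) = (216×51.8−18.0×257)/0.55 = 11900 J.
ΔU = nCvΔT = 2.44×20.8×(228−552) = -16400 J.
Q = ΔU + W = -4470 J.

-4470 J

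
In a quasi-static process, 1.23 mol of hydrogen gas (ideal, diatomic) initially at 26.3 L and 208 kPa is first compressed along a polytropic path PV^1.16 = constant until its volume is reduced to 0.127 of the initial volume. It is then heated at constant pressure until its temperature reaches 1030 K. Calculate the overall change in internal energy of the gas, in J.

12700 J

T₁ = P₁V₁/(nR) = 208×26.3/(1.23×8.314) = 535 K.
Step 1 — Polytropic n=1.16: T₂ = T₁(V₁/V₂)^(n−1) = 535×(7.87)^0.16 = 744 K; P₂ = P₁(V₁/V₂)^n = 2280 kPa.
W = (P₁V₁−P₂V₂)/(n−1) = (208×26.3−2280×3.34)/0.16 = -13400 J.
ΔU = nCvΔT = 1.23×20.8×(744−535) = 5350 J.
Q = ΔU + W = -8030 J.
State after step 1: P = 2280 kPa, V = 3.34 L, T = 744 K.
Step 2 — Isobaric: P stays 2280 kPa; V/T = const ⇒ T₂ = 1030 K, V₂ = 4.62 L.
W = PΔV = 2280×(4.62−3.34) kPa·L = 2920 J.
ΔU = nCvΔT = 1.23×20.8×(1030−744) = 7310 J.
Q = ΔU + W = nCpΔT = 10200 J.
Net over both steps: W = -10500 J, Q = 2200 J, ΔU = 12700 J.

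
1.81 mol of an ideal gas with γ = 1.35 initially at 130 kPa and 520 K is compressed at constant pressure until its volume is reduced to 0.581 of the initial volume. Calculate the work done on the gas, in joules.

V₁ = nRT₁/P₁ = 1.81×8.314×520/130 = 60.2 L.
Isobaric: P stays 130 kPa; V/T = const ⇒ T₂ = 302 K, V₂ = 35.0 L.
W = PΔV = 130×(35.0−60.2) kPa·L = -3280 J.
Work done on the gas = −W_by = 3280 J.

3280 J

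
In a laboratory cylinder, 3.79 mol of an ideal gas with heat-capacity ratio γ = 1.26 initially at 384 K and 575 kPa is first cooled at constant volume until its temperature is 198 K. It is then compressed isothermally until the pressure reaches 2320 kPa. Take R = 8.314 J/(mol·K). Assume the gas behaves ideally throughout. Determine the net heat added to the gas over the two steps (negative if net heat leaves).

-35400 J

V₁ = nRT₁/P₁ = 3.79×8.314×384/575 = 21.0 L.
Step 1 — Isochoric: V stays 21.0 L; P/T = const ⇒ T₂ = 198 K, P₂ = 296 kPa.
W = 0 (no volume change).
ΔU = nCvΔT = 3.79×32.0×(198−384) = -22500 J.
Q = ΔU = -22500 J.
State after step 1: P = 296 kPa, V = 21.0 L, T = 198 K.
Step 2 — Isothermal: T stays 198 K; PV = const ⇒ V₂ = 2.69 L, P₂ = 2320 kPa.
ΔU = 0 (ideal gas, T constant).
W = nRT ln(V₂/V₁) = 3.79×8.314×198×ln(0.128) = -12800 J.
Q = ΔU + W = -12800 J.
Net over both steps: W = -12800 J, Q = -35400 J, ΔU = -22500 J.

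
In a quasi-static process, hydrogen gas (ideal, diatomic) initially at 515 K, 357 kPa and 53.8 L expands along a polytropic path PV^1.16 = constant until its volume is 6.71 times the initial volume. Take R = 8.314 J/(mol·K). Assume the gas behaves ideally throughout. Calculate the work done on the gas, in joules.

-31500 J

n = P₁V₁/(RT₁) = 357×53.8/(8.314×515) = 4.49 mol.
Polytropic n=1.16: T₂ = T₁(V₁/V₂)^(n−1) = 515×(0.149)^0.16 = 380 K; P₂ = P₁(V₁/V₂)^n = 39.2 kPa.
W = (P₁V₁−P₂V₂)/(n−1) = (357×53.8−39.2×361)/0.16 = 31500 J.
Work done on the gas = −W_by = -31500 J.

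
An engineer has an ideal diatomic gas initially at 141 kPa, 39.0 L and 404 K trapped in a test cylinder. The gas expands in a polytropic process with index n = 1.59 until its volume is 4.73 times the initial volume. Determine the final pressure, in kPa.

Polytropic n=1.59: T₂ = T₁(V₁/V₂)^(n−1) = 404×(0.211)^0.59 = 162 K; P₂ = P₁(V₁/V₂)^n = 11.9 kPa.

11.9 kPa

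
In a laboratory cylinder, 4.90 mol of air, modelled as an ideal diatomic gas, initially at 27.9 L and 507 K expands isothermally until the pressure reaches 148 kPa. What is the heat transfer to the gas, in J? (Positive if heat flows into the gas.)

33300 J

P₁ = nRT₁/V₁ = 4.90×8.314×507/27.9 = 740 kPa.
Isothermal: T stays 507 K; PV = const ⇒ V₂ = 140 L, P₂ = 148 kPa.
ΔU = 0 (ideal gas, T constant).
W = nRT ln(V₂/V₁) = 4.90×8.314×507×ln(5.00) = 33300 J.
Q = ΔU + W = 33300 J.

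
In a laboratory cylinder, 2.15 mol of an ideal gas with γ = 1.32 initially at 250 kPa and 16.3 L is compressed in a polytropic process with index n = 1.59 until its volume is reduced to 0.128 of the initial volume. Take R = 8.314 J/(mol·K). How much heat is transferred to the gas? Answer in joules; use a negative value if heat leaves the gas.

13800 J

T₁ = P₁V₁/(nR) = 250×16.3/(2.15×8.314) = 228 K.
Polytropic n=1.59: T₂ = T₁(V₁/V₂)^(n−1) = 228×(7.81)^0.59 = 767 K; P₂ = P₁(V₁/V₂)^n = 6570 kPa.
W = (P₁V₁−P₂V₂)/(n−1) = (250×16.3−6570×2.09)/0.59 = -16300 J.
ΔU = nCvΔT = 2.15×26.0×(767−228) = 30100 J.
Q = ΔU + W = 13800 J.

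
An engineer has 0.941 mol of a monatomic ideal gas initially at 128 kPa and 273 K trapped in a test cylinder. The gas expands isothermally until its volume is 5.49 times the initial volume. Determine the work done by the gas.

3640 J

V₁ = nRT₁/P₁ = 0.941×8.314×273/128 = 16.7 L.
Isothermal: T stays 273 K; PV = const ⇒ V₂ = 91.6 L, P₂ = 23.3 kPa.
W = nRT ln(V₂/V₁) = 0.941×8.314×273×ln(5.49) = 3640 J.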